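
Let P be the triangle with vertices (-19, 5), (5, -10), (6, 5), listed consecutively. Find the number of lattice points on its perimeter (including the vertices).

29

Summing gcd(|Δx|,|Δy|) over the edges gives the boundary count: gcd(24,15) + gcd(1,15) + gcd(25,0) = 3+1+25 = 29.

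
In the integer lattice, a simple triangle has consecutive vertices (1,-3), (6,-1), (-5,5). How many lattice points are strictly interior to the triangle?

Using the shoelace formula, 2A = |(1·(-1) − 6·(-3)) + (6·5 − (-5)·(-1)) + ((-5)·(-3) − 1·5)| = 52, so the area is 26.
Summing gcd(|Δx|,|Δy|) over the edges gives the boundary count: gcd(5,2) + gcd(11,6) + gcd(6,8) = 1+1+2 = 4.
Pick's theorem gives I = A − B/2 + 1 = 26 − 4/2 + 1 = 25.

25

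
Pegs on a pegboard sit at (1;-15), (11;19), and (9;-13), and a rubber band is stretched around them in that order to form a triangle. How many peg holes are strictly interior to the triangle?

Using the shoelace formula, 2A = |[1·19 − 11·(-15)] + [11·(-13) − 9·19] + [9·(-15) − 1·(-13)]| = 252, so the area is 126.
Summing gcd(|Δx|,|Δy|) over the edges gives the boundary count: gcd(10,34) + gcd(2,32) + gcd(8,2) = 2+2+2 = 6.
By Pick's theorem A = I + B/2 − 1, so I = 126 − 6/2 + 1 = 124.

124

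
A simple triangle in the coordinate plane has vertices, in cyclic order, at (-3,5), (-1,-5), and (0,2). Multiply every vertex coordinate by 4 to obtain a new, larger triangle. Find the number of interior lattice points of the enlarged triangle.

The shoelace formula gives twice the area as |((-3)·(-5) − (-1)·5) + ((-1)·2 − 0·(-5)) + (0·5 − (-3)·2)| = 24, so the area is 12.
Along each edge there are gcd(|Δx|,|Δy|)+1 lattice points, so counting each shared vertex once the boundary has gcd(2,10) + gcd(1,7) + gcd(3,3) = 2+1+3 = 6.
Scaling by 4 multiplies the area by 4² = 16 (so the new area is 192) and multiplies the boundary lattice-point count by 4, giving 24.
By Pick's theorem, the interior count of the dilated polygon is 192 − 24/2 + 1 = 181.

181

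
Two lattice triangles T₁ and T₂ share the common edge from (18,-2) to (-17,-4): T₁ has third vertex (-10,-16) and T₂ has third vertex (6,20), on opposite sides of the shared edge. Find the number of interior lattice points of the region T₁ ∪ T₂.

606

The union is the simple quadrilateral with vertices (18,-2), (-10,-16), (-17,-4), (6,20) in order.
The shoelace formula gives twice the area as |(18·(-16) − (-10)·(-2)) + ((-10)·(-4) − (-17)·(-16)) + ((-17)·20 − 6·(-4)) + (6·(-2) − 18·20)| = 1228, so the area is 614.
Summing gcd(|Δx|,|Δy|) over the edges gives the boundary count: gcd(28,14) + gcd(7,12) + gcd(23,24) + gcd(12,22) = 14+1+1+2 = 18.
By Pick's theorem I = A − B/2 + 1 = 614 − 18/2 + 1 = 606.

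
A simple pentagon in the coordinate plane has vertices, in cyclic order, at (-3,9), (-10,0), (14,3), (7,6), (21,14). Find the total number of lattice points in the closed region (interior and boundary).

Using the shoelace formula, 2A = |[(-3)·0 − (-10)·9] + [(-10)·3 − 14·0] + [14·6 − 7·3] + [7·14 − 21·6] + [21·9 − (-3)·14]| = 326, so the area is 163.
Summing gcd(|Δx|,|Δy|) over the edges gives the boundary count: gcd(7,9) + gcd(24,3) + gcd(7,3) + gcd(14,8) + gcd(24,5) = 1+3+1+2+1 = 8.
Pick's theorem gives I = A − B/2 + 1 = 163 − 8/2 + 1 = 160, so the closed region contains I + B = 160 + 8 = 168 lattice points.

168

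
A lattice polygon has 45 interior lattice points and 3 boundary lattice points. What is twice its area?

By Pick's theorem, A = I + B/2 − 1 = 45 + 3/2 − 1 = 91/2.
Hence 2A = 91.

91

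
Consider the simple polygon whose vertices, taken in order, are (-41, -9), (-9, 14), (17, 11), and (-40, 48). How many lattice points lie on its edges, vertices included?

4

Summing gcd(|Δx|,|Δy|) over the edges gives the boundary count: gcd(32,23) + gcd(26,3) + gcd(57,37) + gcd(1,57) = 1+1+1+1 = 4.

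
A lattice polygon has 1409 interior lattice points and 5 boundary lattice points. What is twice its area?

2821

By Pick's theorem, A = I + B/2 − 1 = 1409 + 5/2 − 1 = 2821/2.
Hence 2A = 2821.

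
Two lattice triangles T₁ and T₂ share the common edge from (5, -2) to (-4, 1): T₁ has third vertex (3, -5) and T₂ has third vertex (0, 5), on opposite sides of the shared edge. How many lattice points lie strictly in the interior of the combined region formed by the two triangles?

38

The union is the simple quadrilateral with vertices (5, -2), (3, -5), (-4, 1), (0, 5) in order.
By the shoelace formula, twice the signed area is |[5·(-5) − 3·(-2)] + [3·1 − (-4)·(-5)] + [(-4)·5 − 0·1] + [0·(-2) − 5·5]| = 81, so the area is 81/2.
The number of boundary lattice points is Σ gcd(|Δx|,|Δy|) = gcd(2,3) + gcd(7,6) + gcd(4,4) + gcd(5,7) = 1+1+4+1 = 7.
By Pick's theorem I = A − B/2 + 1 = 81/2 − 7/2 + 1 = 38.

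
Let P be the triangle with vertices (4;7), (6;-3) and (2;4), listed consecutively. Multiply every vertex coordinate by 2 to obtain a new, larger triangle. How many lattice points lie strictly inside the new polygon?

49

Using the shoelace formula, 2A = |(4·(-3) − 6·7) + (6·4 − 2·(-3)) + (2·7 − 4·4)| = 26, so the area is 13.
The number of boundary lattice points is Σ gcd(|Δx|,|Δy|) = gcd(2,10) + gcd(4,7) + gcd(2,3) = 2+1+1 = 4.
Scaling by 2 multiplies the area by 2² = 4 (so the new area is 52) and multiplies the boundary lattice-point count by 2, giving 8.
By Pick's theorem, the interior count of the dilated polygon is 52 − 8/2 + 1 = 49.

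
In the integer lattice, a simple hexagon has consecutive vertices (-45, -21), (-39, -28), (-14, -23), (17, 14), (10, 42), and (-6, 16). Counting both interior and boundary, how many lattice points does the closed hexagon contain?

Using the shoelace formula, 2A = |[(-45)·(-28) − (-39)·(-21)] + [(-39)·(-23) − (-14)·(-28)] + [(-14)·14 − 17·(-23)] + [17·42 − 10·14] + [10·16 − (-6)·42] + [(-6)·(-21) − (-45)·16]| = 2973, so the area is 1486.5.
Summing gcd(|Δx|,|Δy|) over the edges gives the boundary count: gcd(6,7) + gcd(25,5) + gcd(31,37) + gcd(7,28) + gcd(16,26) + gcd(39,37) = 1+5+1+7+2+1 = 17.
Pick's theorem gives I = A − B/2 + 1 = 1486.5 − 17/2 + 1 = 1479, so the closed region contains I + B = 1479 + 17 = 1496 lattice points.

1496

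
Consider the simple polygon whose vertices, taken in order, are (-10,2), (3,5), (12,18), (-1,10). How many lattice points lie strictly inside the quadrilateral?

86

By the shoelace formula, twice the signed area is |[(-10)·5 − 3·2] + [3·18 − 12·5] + [12·10 − (-1)·18] + [(-1)·2 − (-10)·10]| = 174, so the area is 87.
Along each edge there are gcd(|Δx|,|Δy|)+1 lattice points, so counting each shared vertex once the boundary has gcd(13,3) + gcd(9,13) + gcd(13,8) + gcd(9,8) = 1+1+1+1 = 4.
By Pick's theorem A = I + B/2 − 1, so I = 87 − 4/2 + 1 = 86.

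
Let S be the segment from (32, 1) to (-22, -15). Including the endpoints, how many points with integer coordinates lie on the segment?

3

The number of lattice points on a segment between lattice points is gcd(|Δx|,|Δy|) + 1 = gcd(54,16) + 1 = 2 + 1 = 3.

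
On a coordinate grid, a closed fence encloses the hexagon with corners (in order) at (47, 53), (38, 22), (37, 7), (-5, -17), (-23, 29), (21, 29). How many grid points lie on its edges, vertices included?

Along each edge there are gcd(|Δx|,|Δy|)+1 lattice points, so counting each shared vertex once the boundary has gcd(9,31) + gcd(1,15) + gcd(42,24) + gcd(18,46) + gcd(44,0) + gcd(26,24) = 1+1+6+2+44+2 = 56.

56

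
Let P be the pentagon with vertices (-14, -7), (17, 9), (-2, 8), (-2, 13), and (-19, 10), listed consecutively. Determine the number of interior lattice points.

By the shoelace formula, twice the signed area is |[(-14)·9 − 17·(-7)] + [17·8 − (-2)·9] + [(-2)·13 − (-2)·8] + [(-2)·10 − (-19)·13] + [(-19)·(-7) − (-14)·10]| = 637, so the area is 318.5.
The number of boundary lattice points is Σ gcd(|Δx|,|Δy|) = gcd(31,16) + gcd(19,1) + gcd(0,5) + gcd(17,3) + gcd(5,17) = 1+1+5+1+1 = 9.
By Pick's theorem A = I + B/2 − 1, so I = 318.5 − 9/2 + 1 = 315.

315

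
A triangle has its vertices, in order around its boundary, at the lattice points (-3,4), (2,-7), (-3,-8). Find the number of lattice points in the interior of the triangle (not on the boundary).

24

Using the shoelace formula, 2A = |((-3)·(-7) − 2·4) + (2·(-8) − (-3)·(-7)) + ((-3)·4 − (-3)·(-8))| = 60, so the area is 30.
The number of boundary lattice points is Σ gcd(|Δx|,|Δy|) = gcd(5,11) + gcd(5,1) + gcd(0,12) = 1+1+12 = 14.
Pick's theorem gives I = A − B/2 + 1 = 30 − 14/2 + 1 = 24.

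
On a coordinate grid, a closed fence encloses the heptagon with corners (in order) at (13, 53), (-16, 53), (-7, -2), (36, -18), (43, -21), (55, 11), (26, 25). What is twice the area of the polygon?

5926

The shoelace formula gives twice the area as |(13·53 − (-16)·53) + ((-16)·(-2) − (-7)·53) + ((-7)·(-18) − 36·(-2)) + (36·(-21) − 43·(-18)) + (43·11 − 55·(-21)) + (55·25 − 26·11) + (26·53 − 13·25)| = 5926, so the area is 2963.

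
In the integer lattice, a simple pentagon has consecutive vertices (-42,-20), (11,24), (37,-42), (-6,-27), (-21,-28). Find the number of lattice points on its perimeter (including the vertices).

6

The number of boundary lattice points is Σ gcd(|Δx|,|Δy|) = gcd(53,44) + gcd(26,66) + gcd(43,15) + gcd(15,1) + gcd(21,8) = 1+2+1+1+1 = 6.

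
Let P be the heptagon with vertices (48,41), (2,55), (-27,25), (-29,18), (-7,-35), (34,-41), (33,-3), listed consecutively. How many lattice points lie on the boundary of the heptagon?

The number of boundary lattice points is Σ gcd(|Δx|,|Δy|) = gcd(46,14) + gcd(29,30) + gcd(2,7) + gcd(22,53) + gcd(41,6) + gcd(1,38) + gcd(15,44) = 2+1+1+1+1+1+1 = 8.

8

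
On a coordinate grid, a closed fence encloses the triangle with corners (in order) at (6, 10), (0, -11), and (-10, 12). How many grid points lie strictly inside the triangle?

Using the shoelace formula, 2A = |(6·(-11) − 0·10) + (0·12 − (-10)·(-11)) + ((-10)·10 − 6·12)| = 348, so the area is 174.
Along each edge there are gcd(|Δx|,|Δy|)+1 lattice points, so counting each shared vertex once the boundary has gcd(6,21) + gcd(10,23) + gcd(16,2) = 3+1+2 = 6.
Pick's theorem gives I = A − B/2 + 1 = 174 − 6/2 + 1 = 172.

172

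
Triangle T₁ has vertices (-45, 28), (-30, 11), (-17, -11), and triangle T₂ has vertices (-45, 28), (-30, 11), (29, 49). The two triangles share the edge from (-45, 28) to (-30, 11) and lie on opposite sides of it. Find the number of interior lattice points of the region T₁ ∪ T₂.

The union is the simple quadrilateral with vertices (-45, 28), (-17, -11), (-30, 11), (29, 49) in order.
Using the shoelace formula, 2A = |((-45)·(-11) − (-17)·28) + ((-17)·11 − (-30)·(-11)) + ((-30)·49 − 29·11) + (29·28 − (-45)·49)| = 1682, so the area is 841.
Along each edge there are gcd(|Δx|,|Δy|)+1 lattice points, so counting each shared vertex once the boundary has gcd(28,39) + gcd(13,22) + gcd(59,38) + gcd(74,21) = 1+1+1+1 = 4.
By Pick's theorem I = A − B/2 + 1 = 841 − 4/2 + 1 = 840.

840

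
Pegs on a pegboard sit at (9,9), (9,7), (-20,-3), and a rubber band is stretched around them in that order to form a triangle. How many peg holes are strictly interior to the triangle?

28

Using the shoelace formula, 2A = |[9·7 − 9·9] + [9·(-3) − (-20)·7] + [(-20)·9 − 9·(-3)]| = 58, so the area is 29.
Along each edge there are gcd(|Δx|,|Δy|)+1 lattice points, so counting each shared vertex once the boundary has gcd(0,2) + gcd(29,10) + gcd(29,12) = 2+1+1 = 4.
Pick's theorem gives I = A − B/2 + 1 = 29 − 4/2 + 1 = 28.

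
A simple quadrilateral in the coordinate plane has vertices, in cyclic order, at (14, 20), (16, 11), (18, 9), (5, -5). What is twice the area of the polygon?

185

Using the shoelace formula, 2A = |(14·11 − 16·20) + (16·9 − 18·11) + (18·(-5) − 5·9) + (5·20 − 14·(-5))| = 185, so the area is 92.5.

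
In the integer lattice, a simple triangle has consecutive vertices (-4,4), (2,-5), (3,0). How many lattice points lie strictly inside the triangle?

18

Using the shoelace formula, 2A = |((-4)·(-5) − 2·4) + (2·0 − 3·(-5)) + (3·4 − (-4)·0)| = 39, so the area is 39/2.
The number of boundary lattice points is Σ gcd(|Δx|,|Δy|) = gcd(6,9) + gcd(1,5) + gcd(7,4) = 3+1+1 = 5.
By Pick's theorem A = I + B/2 − 1, so I = 39/2 − 5/2 + 1 = 18.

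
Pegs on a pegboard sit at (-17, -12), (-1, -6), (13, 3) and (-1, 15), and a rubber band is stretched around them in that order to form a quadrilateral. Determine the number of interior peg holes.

Using the shoelace formula, 2A = |[(-17)·(-6) − (-1)·(-12)] + [(-1)·3 − 13·(-6)] + [13·15 − (-1)·3] + [(-1)·(-12) − (-17)·15]| = 630, so the area is 315.
Summing gcd(|Δx|,|Δy|) over the edges gives the boundary count: gcd(16,6) + gcd(14,9) + gcd(14,12) + gcd(16,27) = 2+1+2+1 = 6.
Pick's theorem gives I = A − B/2 + 1 = 315 − 6/2 + 1 = 313.

313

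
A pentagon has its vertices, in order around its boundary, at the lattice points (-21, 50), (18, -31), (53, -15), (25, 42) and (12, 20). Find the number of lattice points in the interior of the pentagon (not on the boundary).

2367

The shoelace formula gives twice the area as |((-21)·(-31) − 18·50) + (18·(-15) − 53·(-31)) + (53·42 − 25·(-15)) + (25·20 − 12·42) + (12·50 − (-21)·20)| = 4741, so the area is 2370.5.
Summing gcd(|Δx|,|Δy|) over the edges gives the boundary count: gcd(39,81) + gcd(35,16) + gcd(28,57) + gcd(13,22) + gcd(33,30) = 3+1+1+1+3 = 9.
Pick's theorem gives I = A − B/2 + 1 = 2370.5 − 9/2 + 1 = 2367.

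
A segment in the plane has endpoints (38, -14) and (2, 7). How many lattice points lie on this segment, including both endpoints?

The number of lattice points on a segment between lattice points is gcd(|Δx|,|Δy|) + 1 = gcd(36,21) + 1 = 3 + 1 = 4.

4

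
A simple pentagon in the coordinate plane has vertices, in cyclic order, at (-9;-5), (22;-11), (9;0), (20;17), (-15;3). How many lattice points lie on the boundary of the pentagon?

Along each edge there are gcd(|Δx|,|Δy|)+1 lattice points, so counting each shared vertex once the boundary has gcd(31,6) + gcd(13,11) + gcd(11,17) + gcd(35,14) + gcd(6,8) = 1+1+1+7+2 = 12.

12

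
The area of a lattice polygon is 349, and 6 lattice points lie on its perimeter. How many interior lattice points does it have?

From Pick's theorem, I = A − B/2 + 1 = 349 − 6/2 + 1 = 347.

347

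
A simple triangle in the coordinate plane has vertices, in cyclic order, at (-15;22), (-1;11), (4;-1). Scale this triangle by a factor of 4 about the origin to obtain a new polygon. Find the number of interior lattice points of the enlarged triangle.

899

Using the shoelace formula, 2A = |[(-15)·11 − (-1)·22] + [(-1)·(-1) − 4·11] + [4·22 − (-15)·(-1)]| = 113, so the area is 56.5.
Summing gcd(|Δx|,|Δy|) over the edges gives the boundary count: gcd(14,11) + gcd(5,12) + gcd(19,23) = 1+1+1 = 3.
Scaling by 4 multiplies the area by 4² = 16 (so the new area is 904) and multiplies the boundary lattice-point count by 4, giving 12.
By Pick's theorem, the interior count of the dilated polygon is 904 − 12/2 + 1 = 899.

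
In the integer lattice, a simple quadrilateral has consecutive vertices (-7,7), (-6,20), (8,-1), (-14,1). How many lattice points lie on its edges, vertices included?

11

The number of boundary lattice points is Σ gcd(|Δx|,|Δy|) = gcd(1,13) + gcd(14,21) + gcd(22,2) + gcd(7,6) = 1+7+2+1 = 11.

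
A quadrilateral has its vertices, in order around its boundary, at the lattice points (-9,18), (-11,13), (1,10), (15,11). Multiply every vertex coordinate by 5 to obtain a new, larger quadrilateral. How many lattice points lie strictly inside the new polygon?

2336

Using the shoelace formula, 2A = |((-9)·13 − (-11)·18) + ((-11)·10 − 1·13) + (1·11 − 15·10) + (15·18 − (-9)·11)| = 188, so the area is 94.
Along each edge there are gcd(|Δx|,|Δy|)+1 lattice points, so counting each shared vertex once the boundary has gcd(2,5) + gcd(12,3) + gcd(14,1) + gcd(24,7) = 1+3+1+1 = 6.
Scaling by 5 multiplies the area by 5² = 25 (so the new area is 2350) and multiplies the boundary lattice-point count by 5, giving 30.
By Pick's theorem, the interior count of the dilated polygon is 2350 − 30/2 + 1 = 2336.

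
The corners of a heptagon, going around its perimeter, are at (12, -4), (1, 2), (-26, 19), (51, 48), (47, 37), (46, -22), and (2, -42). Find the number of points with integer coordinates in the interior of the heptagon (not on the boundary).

By the shoelace formula, twice the signed area is |[12·2 − 1·(-4)] + [1·19 − (-26)·2] + [(-26)·48 − 51·19] + [51·37 − 47·48] + [47·(-22) − 46·37] + [46·(-42) − 2·(-22)] + [2·(-4) − 12·(-42)]| = 6615, so the area is 3307.5.
Summing gcd(|Δx|,|Δy|) over the edges gives the boundary count: gcd(11,6) + gcd(27,17) + gcd(77,29) + gcd(4,11) + gcd(1,59) + gcd(44,20) + gcd(10,38) = 1+1+1+1+1+4+2 = 11.
Pick's theorem gives I = A − B/2 + 1 = 3307.5 − 11/2 + 1 = 3303.

3303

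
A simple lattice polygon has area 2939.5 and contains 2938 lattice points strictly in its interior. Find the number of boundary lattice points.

Pick's theorem gives A = I + B/2 − 1, so B = 2(A − I + 1) = 2(2939.5 − 2938 + 1) = 5.

5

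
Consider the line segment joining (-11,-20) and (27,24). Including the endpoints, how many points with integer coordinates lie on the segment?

The number of lattice points on a segment between lattice points is gcd(|Δx|,|Δy|) + 1 = gcd(38,44) + 1 = 2 + 1 = 3.

3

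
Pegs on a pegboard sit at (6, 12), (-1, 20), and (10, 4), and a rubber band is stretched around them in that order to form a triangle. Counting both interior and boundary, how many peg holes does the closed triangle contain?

The shoelace formula gives twice the area as |[6·20 − (-1)·12] + [(-1)·4 − 10·20] + [10·12 − 6·4]| = 24, so the area is 12.
The number of boundary lattice points is Σ gcd(|Δx|,|Δy|) = gcd(7,8) + gcd(11,16) + gcd(4,8) = 1+1+4 = 6.
Pick's theorem gives I = A − B/2 + 1 = 12 − 6/2 + 1 = 10, so the closed region contains I + B = 10 + 6 = 16 lattice points.

16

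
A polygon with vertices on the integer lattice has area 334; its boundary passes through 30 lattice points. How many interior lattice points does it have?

Pick's theorem A = I + B/2 − 1 rearranges to I = A − B/2 + 1 = 334 − 30/2 + 1 = 320.

320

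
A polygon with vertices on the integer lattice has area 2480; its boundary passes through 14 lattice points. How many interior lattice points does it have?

2474

Pick's theorem A = I + B/2 − 1 rearranges to I = A − B/2 + 1 = 2480 − 14/2 + 1 = 2474.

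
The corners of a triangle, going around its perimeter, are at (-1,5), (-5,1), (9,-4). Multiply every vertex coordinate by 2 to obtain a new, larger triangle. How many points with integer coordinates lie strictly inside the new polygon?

The shoelace formula gives twice the area as |((-1)·1 − (-5)·5) + ((-5)·(-4) − 9·1) + (9·5 − (-1)·(-4))| = 76, so the area is 38.
Summing gcd(|Δx|,|Δy|) over the edges gives the boundary count: gcd(4,4) + gcd(14,5) + gcd(10,9) = 4+1+1 = 6.
Scaling by 2 multiplies the area by 2² = 4 (so the new area is 152) and multiplies the boundary lattice-point count by 2, giving 12.
By Pick's theorem, the interior count of the dilated polygon is 152 − 12/2 + 1 = 147.

147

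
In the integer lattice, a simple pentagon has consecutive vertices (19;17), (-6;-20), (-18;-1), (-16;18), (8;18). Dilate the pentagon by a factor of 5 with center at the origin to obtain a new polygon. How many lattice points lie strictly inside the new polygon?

20056

The shoelace formula gives twice the area as |[19·(-20) − (-6)·17] + [(-6)·(-1) − (-18)·(-20)] + [(-18)·18 − (-16)·(-1)] + [(-16)·18 − 8·18] + [8·17 − 19·18]| = 1610, so the area is 805.
Summing gcd(|Δx|,|Δy|) over the edges gives the boundary count: gcd(25,37) + gcd(12,19) + gcd(2,19) + gcd(24,0) + gcd(11,1) = 1+1+1+24+1 = 28.
Scaling by 5 multiplies the area by 5² = 25 (so the new area is 20125) and multiplies the boundary lattice-point count by 5, giving 140.
By Pick's theorem, the interior count of the dilated polygon is 20125 − 140/2 + 1 = 20056.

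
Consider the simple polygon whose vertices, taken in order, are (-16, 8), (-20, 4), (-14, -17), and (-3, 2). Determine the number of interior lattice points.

207

Using the shoelace formula, 2A = |((-16)·4 − (-20)·8) + ((-20)·(-17) − (-14)·4) + ((-14)·2 − (-3)·(-17)) + ((-3)·8 − (-16)·2)| = 421, so the area is 421/2.
Along each edge there are gcd(|Δx|,|Δy|)+1 lattice points, so counting each shared vertex once the boundary has gcd(4,4) + gcd(6,21) + gcd(11,19) + gcd(13,6) = 4+3+1+1 = 9.
Pick's theorem gives I = A − B/2 + 1 = 421/2 − 9/2 + 1 = 207.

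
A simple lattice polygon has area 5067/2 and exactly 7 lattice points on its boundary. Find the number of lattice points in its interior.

From Pick's theorem, I = A − B/2 + 1 = 5067/2 − 7/2 + 1 = 2531.

2531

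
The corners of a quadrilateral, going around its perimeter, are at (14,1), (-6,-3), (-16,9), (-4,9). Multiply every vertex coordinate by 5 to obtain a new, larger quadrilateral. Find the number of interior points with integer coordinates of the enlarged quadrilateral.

4651

Using the shoelace formula, 2A = |(14·(-3) − (-6)·1) + ((-6)·9 − (-16)·(-3)) + ((-16)·9 − (-4)·9) + ((-4)·1 − 14·9)| = 376, so the area is 188.
The number of boundary lattice points is Σ gcd(|Δx|,|Δy|) = gcd(20,4) + gcd(10,12) + gcd(12,0) + gcd(18,8) = 4+2+12+2 = 20.
Scaling by 5 multiplies the area by 5² = 25 (so the new area is 4700) and multiplies the boundary lattice-point count by 5, giving 100.
By Pick's theorem, the interior count of the dilated polygon is 4700 − 100/2 + 1 = 4651.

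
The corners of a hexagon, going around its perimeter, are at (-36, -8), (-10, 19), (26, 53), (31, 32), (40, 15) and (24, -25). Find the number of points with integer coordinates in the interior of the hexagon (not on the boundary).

Using the shoelace formula, 2A = |((-36)·19 − (-10)·(-8)) + ((-10)·53 − 26·19) + (26·32 − 31·53) + (31·15 − 40·32) + (40·(-25) − 24·15) + (24·(-8) − (-36)·(-25))| = 5866, so the area is 2933.
Summing gcd(|Δx|,|Δy|) over the edges gives the boundary count: gcd(26,27) + gcd(36,34) + gcd(5,21) + gcd(9,17) + gcd(16,40) + gcd(60,17) = 1+2+1+1+8+1 = 14.
Pick's theorem gives I = A − B/2 + 1 = 2933 − 14/2 + 1 = 2927.

2927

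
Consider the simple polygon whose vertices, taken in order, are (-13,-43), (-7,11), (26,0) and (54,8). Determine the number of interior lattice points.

The shoelace formula gives twice the area as |((-13)·11 − (-7)·(-43)) + ((-7)·0 − 26·11) + (26·8 − 54·0) + (54·(-43) − (-13)·8)| = 2740, so the area is 1370.
Along each edge there are gcd(|Δx|,|Δy|)+1 lattice points, so counting each shared vertex once the boundary has gcd(6,54) + gcd(33,11) + gcd(28,8) + gcd(67,51) = 6+11+4+1 = 22.
By Pick's theorem A = I + B/2 − 1, so I = 1370 − 22/2 + 1 = 1360.

1360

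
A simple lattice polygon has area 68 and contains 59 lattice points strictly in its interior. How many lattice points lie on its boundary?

20

Pick's theorem gives A = I + B/2 − 1, so B = 2(A − I + 1) = 2(68 − 59 + 1) = 20.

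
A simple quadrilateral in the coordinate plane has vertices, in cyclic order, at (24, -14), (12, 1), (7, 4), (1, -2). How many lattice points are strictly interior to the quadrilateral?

By the shoelace formula, twice the signed area is |[24·1 − 12·(-14)] + [12·4 − 7·1] + [7·(-2) − 1·4] + [1·(-14) − 24·(-2)]| = 249, so the area is 124.5.
The number of boundary lattice points is Σ gcd(|Δx|,|Δy|) = gcd(12,15) + gcd(5,3) + gcd(6,6) + gcd(23,12) = 3+1+6+1 = 11.
Pick's theorem gives I = A − B/2 + 1 = 124.5 − 11/2 + 1 = 120.

120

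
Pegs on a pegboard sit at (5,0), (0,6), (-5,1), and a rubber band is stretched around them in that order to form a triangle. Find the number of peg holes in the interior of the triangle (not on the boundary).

25

The shoelace formula gives twice the area as |(5·6 − 0·0) + (0·1 − (-5)·6) + ((-5)·0 − 5·1)| = 55, so the area is 27.5.
The number of boundary lattice points is Σ gcd(|Δx|,|Δy|) = gcd(5,6) + gcd(5,5) + gcd(10,1) = 1+5+1 = 7.
Pick's theorem gives I = A − B/2 + 1 = 27.5 − 7/2 + 1 = 25.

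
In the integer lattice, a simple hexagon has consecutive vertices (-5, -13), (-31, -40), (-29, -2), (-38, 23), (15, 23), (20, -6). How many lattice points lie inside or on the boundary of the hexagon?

2082

The shoelace formula gives twice the area as |((-5)·(-40) − (-31)·(-13)) + ((-31)·(-2) − (-29)·(-40)) + ((-29)·23 − (-38)·(-2)) + ((-38)·23 − 15·23) + (15·(-6) − 20·23) + (20·(-13) − (-5)·(-6))| = 4103, so the area is 2051.5.
Along each edge there are gcd(|Δx|,|Δy|)+1 lattice points, so counting each shared vertex once the boundary has gcd(26,27) + gcd(2,38) + gcd(9,25) + gcd(53,0) + gcd(5,29) + gcd(25,7) = 1+2+1+53+1+1 = 59.
Pick's theorem gives I = A − B/2 + 1 = 2051.5 − 59/2 + 1 = 2023, so the closed region contains I + B = 2023 + 59 = 2082 lattice points.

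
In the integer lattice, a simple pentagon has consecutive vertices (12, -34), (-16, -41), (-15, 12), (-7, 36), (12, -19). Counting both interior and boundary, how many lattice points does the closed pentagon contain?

Using the shoelace formula, 2A = |(12·(-41) − (-16)·(-34)) + ((-16)·12 − (-15)·(-41)) + ((-15)·36 − (-7)·12) + ((-7)·(-19) − 12·36) + (12·(-34) − 12·(-19))| = 2778, so the area is 1389.
Along each edge there are gcd(|Δx|,|Δy|)+1 lattice points, so counting each shared vertex once the boundary has gcd(28,7) + gcd(1,53) + gcd(8,24) + gcd(19,55) + gcd(0,15) = 7+1+8+1+15 = 32.
Pick's theorem gives I = A − B/2 + 1 = 1389 − 32/2 + 1 = 1374, so the closed region contains I + B = 1374 + 32 = 1406 lattice points.

1406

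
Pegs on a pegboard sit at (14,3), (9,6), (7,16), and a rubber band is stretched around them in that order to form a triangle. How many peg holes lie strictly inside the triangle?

21

The shoelace formula gives twice the area as |[14·6 − 9·3] + [9·16 − 7·6] + [7·3 − 14·16]| = 44, so the area is 22.
Summing gcd(|Δx|,|Δy|) over the edges gives the boundary count: gcd(5,3) + gcd(2,10) + gcd(7,13) = 1+2+1 = 4.
Pick's theorem gives I = A − B/2 + 1 = 22 − 4/2 + 1 = 21.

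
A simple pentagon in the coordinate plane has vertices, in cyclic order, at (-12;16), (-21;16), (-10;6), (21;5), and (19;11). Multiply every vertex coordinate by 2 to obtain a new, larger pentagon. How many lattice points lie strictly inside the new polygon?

Using the shoelace formula, 2A = |[(-12)·16 − (-21)·16] + [(-21)·6 − (-10)·16] + [(-10)·5 − 21·6] + [21·11 − 19·5] + [19·16 − (-12)·11]| = 574, so the area is 287.
Summing gcd(|Δx|,|Δy|) over the edges gives the boundary count: gcd(9,0) + gcd(11,10) + gcd(31,1) + gcd(2,6) + gcd(31,5) = 9+1+1+2+1 = 14.
Scaling by 2 multiplies the area by 2² = 4 (so the new area is 1148) and multiplies the boundary lattice-point count by 2, giving 28.
By Pick's theorem, the interior count of the dilated polygon is 1148 − 28/2 + 1 = 1135.

1135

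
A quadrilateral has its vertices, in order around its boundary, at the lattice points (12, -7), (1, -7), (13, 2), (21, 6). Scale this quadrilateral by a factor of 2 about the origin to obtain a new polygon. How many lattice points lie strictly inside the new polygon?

316

Using the shoelace formula, 2A = |(12·(-7) − 1·(-7)) + (1·2 − 13·(-7)) + (13·6 − 21·2) + (21·(-7) − 12·6)| = 167, so the area is 167/2.
The number of boundary lattice points is Σ gcd(|Δx|,|Δy|) = gcd(11,0) + gcd(12,9) + gcd(8,4) + gcd(9,13) = 11+3+4+1 = 19.
Scaling by 2 multiplies the area by 2² = 4 (so the new area is 334) and multiplies the boundary lattice-point count by 2, giving 38.
By Pick's theorem, the interior count of the dilated polygon is 334 − 38/2 + 1 = 316.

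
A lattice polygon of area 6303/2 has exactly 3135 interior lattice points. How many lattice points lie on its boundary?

35

Pick's theorem gives A = I + B/2 − 1, so B = 2(A − I + 1) = 2(6303/2 − 3135 + 1) = 35.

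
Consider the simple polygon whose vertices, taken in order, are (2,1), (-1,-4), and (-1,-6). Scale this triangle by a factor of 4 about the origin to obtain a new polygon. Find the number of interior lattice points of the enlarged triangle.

By the shoelace formula, twice the signed area is |(2·(-4) − (-1)·1) + ((-1)·(-6) − (-1)·(-4)) + ((-1)·1 − 2·(-6))| = 6, so the area is 3.
Summing gcd(|Δx|,|Δy|) over the edges gives the boundary count: gcd(3,5) + gcd(0,2) + gcd(3,7) = 1+2+1 = 4.
Scaling by 4 multiplies the area by 4² = 16 (so the new area is 48) and multiplies the boundary lattice-point count by 4, giving 16.
By Pick's theorem, the interior count of the dilated polygon is 48 − 16/2 + 1 = 41.

41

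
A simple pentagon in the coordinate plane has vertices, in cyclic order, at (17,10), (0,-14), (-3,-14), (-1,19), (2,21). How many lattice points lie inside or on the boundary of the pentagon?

Using the shoelace formula, 2A = |[17·(-14) − 0·10] + [0·(-14) − (-3)·(-14)] + [(-3)·19 − (-1)·(-14)] + [(-1)·21 − 2·19] + [2·10 − 17·21]| = 747, so the area is 373.5.
Along each edge there are gcd(|Δx|,|Δy|)+1 lattice points, so counting each shared vertex once the boundary has gcd(17,24) + gcd(3,0) + gcd(2,33) + gcd(3,2) + gcd(15,11) = 1+3+1+1+1 = 7.
Pick's theorem gives I = A − B/2 + 1 = 373.5 − 7/2 + 1 = 371, so the closed region contains I + B = 371 + 7 = 378 lattice points.

378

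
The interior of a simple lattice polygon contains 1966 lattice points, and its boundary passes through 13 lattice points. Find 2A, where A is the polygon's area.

3943

Pick's theorem states A = I + B/2 − 1, so A = 1966 + 13/2 − 1 = 3943/2.
Hence 2A = 3943.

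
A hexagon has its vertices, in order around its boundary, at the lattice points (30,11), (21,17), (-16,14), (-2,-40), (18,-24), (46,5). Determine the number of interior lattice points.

1910

Using the shoelace formula, 2A = |[30·17 − 21·11] + [21·14 − (-16)·17] + [(-16)·(-40) − (-2)·14] + [(-2)·(-24) − 18·(-40)] + [18·5 − 46·(-24)] + [46·11 − 30·5]| = 3831, so the area is 1915.5.
Summing gcd(|Δx|,|Δy|) over the edges gives the boundary count: gcd(9,6) + gcd(37,3) + gcd(14,54) + gcd(20,16) + gcd(28,29) + gcd(16,6) = 3+1+2+4+1+2 = 13.
By Pick's theorem A = I + B/2 − 1, so I = 1915.5 − 13/2 + 1 = 1910.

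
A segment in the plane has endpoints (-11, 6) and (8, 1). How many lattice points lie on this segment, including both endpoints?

2

The number of lattice points on a segment between lattice points is gcd(|Δx|,|Δy|) + 1 = gcd(19,5) + 1 = 1 + 1 = 2.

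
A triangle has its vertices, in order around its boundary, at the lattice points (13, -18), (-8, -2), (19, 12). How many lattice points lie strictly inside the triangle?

360

Using the shoelace formula, 2A = |[13·(-2) − (-8)·(-18)] + [(-8)·12 − 19·(-2)] + [19·(-18) − 13·12]| = 726, so the area is 363.
Along each edge there are gcd(|Δx|,|Δy|)+1 lattice points, so counting each shared vertex once the boundary has gcd(21,16) + gcd(27,14) + gcd(6,30) = 1+1+6 = 8.
Pick's theorem gives I = A − B/2 + 1 = 363 − 8/2 + 1 = 360.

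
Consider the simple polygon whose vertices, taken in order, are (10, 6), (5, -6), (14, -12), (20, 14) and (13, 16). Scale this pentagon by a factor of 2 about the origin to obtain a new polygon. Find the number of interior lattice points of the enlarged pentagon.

By the shoelace formula, twice the signed area is |(10·(-6) − 5·6) + (5·(-12) − 14·(-6)) + (14·14 − 20·(-12)) + (20·16 − 13·14) + (13·6 − 10·16)| = 426, so the area is 213.
Along each edge there are gcd(|Δx|,|Δy|)+1 lattice points, so counting each shared vertex once the boundary has gcd(5,12) + gcd(9,6) + gcd(6,26) + gcd(7,2) + gcd(3,10) = 1+3+2+1+1 = 8.
Scaling by 2 multiplies the area by 2² = 4 (so the new area is 852) and multiplies the boundary lattice-point count by 2, giving 16.
By Pick's theorem, the interior count of the dilated polygon is 852 − 16/2 + 1 = 845.

845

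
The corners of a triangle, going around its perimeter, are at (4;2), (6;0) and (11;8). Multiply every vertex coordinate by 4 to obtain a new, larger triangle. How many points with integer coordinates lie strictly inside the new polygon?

The shoelace formula gives twice the area as |[4·0 − 6·2] + [6·8 − 11·0] + [11·2 − 4·8]| = 26, so the area is 13.
Along each edge there are gcd(|Δx|,|Δy|)+1 lattice points, so counting each shared vertex once the boundary has gcd(2,2) + gcd(5,8) + gcd(7,6) = 2+1+1 = 4.
Scaling by 4 multiplies the area by 4² = 16 (so the new area is 208) and multiplies the boundary lattice-point count by 4, giving 16.
By Pick's theorem, the interior count of the dilated polygon is 208 − 16/2 + 1 = 201.

201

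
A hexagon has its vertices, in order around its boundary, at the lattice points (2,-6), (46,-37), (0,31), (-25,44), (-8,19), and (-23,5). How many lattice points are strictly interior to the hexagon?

1400

Using the shoelace formula, 2A = |(2·(-37) − 46·(-6)) + (46·31 − 0·(-37)) + (0·44 − (-25)·31) + ((-25)·19 − (-8)·44) + ((-8)·5 − (-23)·19) + ((-23)·(-6) − 2·5)| = 2805, so the area is 2805/2.
Summing gcd(|Δx|,|Δy|) over the edges gives the boundary count: gcd(44,31) + gcd(46,68) + gcd(25,13) + gcd(17,25) + gcd(15,14) + gcd(25,11) = 1+2+1+1+1+1 = 7.
By Pick's theorem A = I + B/2 − 1, so I = 2805/2 − 7/2 + 1 = 1400.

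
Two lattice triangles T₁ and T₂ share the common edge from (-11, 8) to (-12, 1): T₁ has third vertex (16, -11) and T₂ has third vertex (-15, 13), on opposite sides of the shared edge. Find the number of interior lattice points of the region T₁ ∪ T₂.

The union is the simple quadrilateral with vertices (-11, 8), (16, -11), (-12, 1), (-15, 13) in order.
By the shoelace formula, twice the signed area is |[(-11)·(-11) − 16·8] + [16·1 − (-12)·(-11)] + [(-12)·13 − (-15)·1] + [(-15)·8 − (-11)·13]| = 241, so the area is 241/2.
The number of boundary lattice points is Σ gcd(|Δx|,|Δy|) = gcd(27,19) + gcd(28,12) + gcd(3,12) + gcd(4,5) = 1+4+3+1 = 9.
By Pick's theorem I = A − B/2 + 1 = 241/2 − 9/2 + 1 = 117.

117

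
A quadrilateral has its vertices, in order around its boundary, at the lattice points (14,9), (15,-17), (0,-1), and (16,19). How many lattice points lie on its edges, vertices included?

8

Summing gcd(|Δx|,|Δy|) over the edges gives the boundary count: gcd(1,26) + gcd(15,16) + gcd(16,20) + gcd(2,10) = 1+1+4+2 = 8.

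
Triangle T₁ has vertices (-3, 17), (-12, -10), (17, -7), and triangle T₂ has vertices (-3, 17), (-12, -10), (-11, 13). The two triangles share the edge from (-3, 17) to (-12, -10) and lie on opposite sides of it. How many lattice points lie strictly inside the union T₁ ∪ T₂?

The union is the simple quadrilateral with vertices (-3, 17), (17, -7), (-12, -10), (-11, 13) in order.
The shoelace formula gives twice the area as |((-3)·(-7) − 17·17) + (17·(-10) − (-12)·(-7)) + ((-12)·13 − (-11)·(-10)) + ((-11)·17 − (-3)·13)| = 936, so the area is 468.
The number of boundary lattice points is Σ gcd(|Δx|,|Δy|) = gcd(20,24) + gcd(29,3) + gcd(1,23) + gcd(8,4) = 4+1+1+4 = 10.
By Pick's theorem I = A − B/2 + 1 = 468 − 10/2 + 1 = 464.

464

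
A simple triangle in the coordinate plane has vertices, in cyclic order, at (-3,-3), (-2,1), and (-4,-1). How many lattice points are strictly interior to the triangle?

Using the shoelace formula, 2A = |((-3)·1 − (-2)·(-3)) + ((-2)·(-1) − (-4)·1) + ((-4)·(-3) − (-3)·(-1))| = 6, so the area is 3.
Summing gcd(|Δx|,|Δy|) over the edges gives the boundary count: gcd(1,4) + gcd(2,2) + gcd(1,2) = 1+2+1 = 4.
Pick's theorem gives I = A − B/2 + 1 = 3 − 4/2 + 1 = 2.

2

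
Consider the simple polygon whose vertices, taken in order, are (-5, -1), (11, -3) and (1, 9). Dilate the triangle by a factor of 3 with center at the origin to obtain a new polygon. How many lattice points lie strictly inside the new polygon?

By the shoelace formula, twice the signed area is |[(-5)·(-3) − 11·(-1)] + [11·9 − 1·(-3)] + [1·(-1) − (-5)·9]| = 172, so the area is 86.
Along each edge there are gcd(|Δx|,|Δy|)+1 lattice points, so counting each shared vertex once the boundary has gcd(16,2) + gcd(10,12) + gcd(6,10) = 2+2+2 = 6.
Scaling by 3 multiplies the area by 3² = 9 (so the new area is 774) and multiplies the boundary lattice-point count by 3, giving 18.
By Pick's theorem, the interior count of the dilated polygon is 774 − 18/2 + 1 = 766.

766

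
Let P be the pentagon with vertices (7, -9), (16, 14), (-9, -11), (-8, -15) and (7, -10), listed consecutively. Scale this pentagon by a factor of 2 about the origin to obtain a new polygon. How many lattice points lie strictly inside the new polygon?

830

By the shoelace formula, twice the signed area is |[7·14 − 16·(-9)] + [16·(-11) − (-9)·14] + [(-9)·(-15) − (-8)·(-11)] + [(-8)·(-10) − 7·(-15)] + [7·(-9) − 7·(-10)]| = 431, so the area is 431/2.
Along each edge there are gcd(|Δx|,|Δy|)+1 lattice points, so counting each shared vertex once the boundary has gcd(9,23) + gcd(25,25) + gcd(1,4) + gcd(15,5) + gcd(0,1) = 1+25+1+5+1 = 33.
Scaling by 2 multiplies the area by 2² = 4 (so the new area is 862) and multiplies the boundary lattice-point count by 2, giving 66.
By Pick's theorem, the interior count of the dilated polygon is 862 − 66/2 + 1 = 830.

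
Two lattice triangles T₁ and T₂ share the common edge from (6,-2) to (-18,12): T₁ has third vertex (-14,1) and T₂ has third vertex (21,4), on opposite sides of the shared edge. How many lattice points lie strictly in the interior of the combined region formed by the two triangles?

279

The union is the simple quadrilateral with vertices (6,-2), (-14,1), (-18,12), (21,4) in order.
The shoelace formula gives twice the area as |[6·1 − (-14)·(-2)] + [(-14)·12 − (-18)·1] + [(-18)·4 − 21·12] + [21·(-2) − 6·4]| = 562, so the area is 281.
Along each edge there are gcd(|Δx|,|Δy|)+1 lattice points, so counting each shared vertex once the boundary has gcd(20,3) + gcd(4,11) + gcd(39,8) + gcd(15,6) = 1+1+1+3 = 6.
By Pick's theorem I = A − B/2 + 1 = 281 − 6/2 + 1 = 279.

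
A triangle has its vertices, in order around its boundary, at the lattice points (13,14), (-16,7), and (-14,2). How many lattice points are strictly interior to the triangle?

78

By the shoelace formula, twice the signed area is |(13·7 − (-16)·14) + ((-16)·2 − (-14)·7) + ((-14)·14 − 13·2)| = 159, so the area is 159/2.
Summing gcd(|Δx|,|Δy|) over the edges gives the boundary count: gcd(29,7) + gcd(2,5) + gcd(27,12) = 1+1+3 = 5.
Pick's theorem gives I = A − B/2 + 1 = 159/2 − 5/2 + 1 = 78.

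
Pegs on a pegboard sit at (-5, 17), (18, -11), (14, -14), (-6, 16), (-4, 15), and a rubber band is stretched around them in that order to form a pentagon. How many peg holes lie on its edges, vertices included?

14

The number of boundary lattice points is Σ gcd(|Δx|,|Δy|) = gcd(23,28) + gcd(4,3) + gcd(20,30) + gcd(2,1) + gcd(1,2) = 1+1+10+1+1 = 14.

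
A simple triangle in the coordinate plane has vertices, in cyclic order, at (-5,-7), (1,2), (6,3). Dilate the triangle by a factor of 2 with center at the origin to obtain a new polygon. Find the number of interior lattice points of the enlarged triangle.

By the shoelace formula, twice the signed area is |((-5)·2 − 1·(-7)) + (1·3 − 6·2) + (6·(-7) − (-5)·3)| = 39, so the area is 19.5.
Summing gcd(|Δx|,|Δy|) over the edges gives the boundary count: gcd(6,9) + gcd(5,1) + gcd(11,10) = 3+1+1 = 5.
Scaling by 2 multiplies the area by 2² = 4 (so the new area is 78) and multiplies the boundary lattice-point count by 2, giving 10.
By Pick's theorem, the interior count of the dilated polygon is 78 − 10/2 + 1 = 74.

74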